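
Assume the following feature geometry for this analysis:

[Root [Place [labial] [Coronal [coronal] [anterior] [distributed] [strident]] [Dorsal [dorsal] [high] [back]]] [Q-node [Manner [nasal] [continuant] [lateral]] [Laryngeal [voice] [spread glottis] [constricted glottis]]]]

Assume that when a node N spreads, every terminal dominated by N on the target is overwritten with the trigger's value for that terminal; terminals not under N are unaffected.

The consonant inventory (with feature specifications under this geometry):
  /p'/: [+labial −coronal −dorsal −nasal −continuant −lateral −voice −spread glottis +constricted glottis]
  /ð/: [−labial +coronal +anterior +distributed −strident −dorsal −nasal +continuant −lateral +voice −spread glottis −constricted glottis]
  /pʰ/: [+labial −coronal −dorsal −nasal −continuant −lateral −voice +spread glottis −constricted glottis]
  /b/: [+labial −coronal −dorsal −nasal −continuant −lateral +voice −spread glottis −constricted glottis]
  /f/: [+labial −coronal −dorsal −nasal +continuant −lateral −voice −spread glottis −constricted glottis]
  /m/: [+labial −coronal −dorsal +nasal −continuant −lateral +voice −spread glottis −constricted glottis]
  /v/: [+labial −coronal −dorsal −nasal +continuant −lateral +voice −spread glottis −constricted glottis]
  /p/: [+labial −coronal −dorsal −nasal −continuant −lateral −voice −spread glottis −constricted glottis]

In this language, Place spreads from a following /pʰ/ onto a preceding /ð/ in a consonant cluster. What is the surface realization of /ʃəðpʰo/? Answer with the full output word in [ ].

Place immediately or transitively dominates [labial], [coronal], [anterior], [distributed], [strident], [dorsal], [high], [back].
Spreading Place from /pʰ/ onto /ð/ replaces those values with /pʰ/'s: [+labial], [−coronal], [−dorsal]. Features outside Place ([nasal], [continuant], [lateral], …) stay as in /ð/.
Among the inventory, only /v/ has exactly this specification, giving the surface form [ʃəvpʰo].

[ʃəvpʰo]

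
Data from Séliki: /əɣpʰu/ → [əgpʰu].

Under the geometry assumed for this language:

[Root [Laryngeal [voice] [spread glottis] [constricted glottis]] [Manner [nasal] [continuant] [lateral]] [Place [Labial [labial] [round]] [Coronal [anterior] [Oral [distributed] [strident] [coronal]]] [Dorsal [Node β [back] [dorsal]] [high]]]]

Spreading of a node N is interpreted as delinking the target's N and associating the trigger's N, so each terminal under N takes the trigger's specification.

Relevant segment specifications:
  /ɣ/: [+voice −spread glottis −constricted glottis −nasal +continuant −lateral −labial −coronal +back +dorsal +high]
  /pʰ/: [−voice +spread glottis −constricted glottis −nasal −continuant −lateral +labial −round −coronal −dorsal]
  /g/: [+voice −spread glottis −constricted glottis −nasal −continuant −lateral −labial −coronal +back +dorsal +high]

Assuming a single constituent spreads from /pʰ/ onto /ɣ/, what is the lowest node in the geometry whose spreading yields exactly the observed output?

[continuant]

Comparing /ɣ/ with its surface form [g], the only feature that changes is [continuant].
Only a single terminal changes, and /pʰ/ supplies the new value, so [continuant] itself is the minimal spreading constituent.
[voice], [dorsal] stay as in /ɣ/ although /pʰ/ differs there, so no node dominating them spread; among the remaining candidates [continuant] is the lowest that derives the output.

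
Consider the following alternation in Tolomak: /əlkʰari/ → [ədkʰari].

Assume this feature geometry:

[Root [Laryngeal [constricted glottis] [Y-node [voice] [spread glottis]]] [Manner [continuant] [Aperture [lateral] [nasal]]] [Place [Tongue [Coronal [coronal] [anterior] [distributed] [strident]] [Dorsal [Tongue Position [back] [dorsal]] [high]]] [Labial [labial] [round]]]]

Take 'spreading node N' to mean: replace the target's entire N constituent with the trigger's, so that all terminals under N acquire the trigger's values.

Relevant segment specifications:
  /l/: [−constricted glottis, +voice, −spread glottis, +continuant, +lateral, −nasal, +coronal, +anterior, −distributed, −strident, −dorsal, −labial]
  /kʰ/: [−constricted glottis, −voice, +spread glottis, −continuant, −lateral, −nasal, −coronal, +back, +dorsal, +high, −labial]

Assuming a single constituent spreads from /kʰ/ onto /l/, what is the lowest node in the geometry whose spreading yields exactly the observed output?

Manner

The alternation /l/ → [d] changes [continuant], [lateral] and nothing else.
These terminals are all dominated by Manner, and no proper subconstituent of Manner covers them all; Manner is their lowest common ancestor.
Spreading Manner from /kʰ/ overwrites each of those terminals with /kʰ/'s values, yielding exactly [d].
Had Root spread, [spread glottis], [voice] would have taken /kʰ/'s values; they stay as in /l/, confirming the spreading constituent is exactly Manner.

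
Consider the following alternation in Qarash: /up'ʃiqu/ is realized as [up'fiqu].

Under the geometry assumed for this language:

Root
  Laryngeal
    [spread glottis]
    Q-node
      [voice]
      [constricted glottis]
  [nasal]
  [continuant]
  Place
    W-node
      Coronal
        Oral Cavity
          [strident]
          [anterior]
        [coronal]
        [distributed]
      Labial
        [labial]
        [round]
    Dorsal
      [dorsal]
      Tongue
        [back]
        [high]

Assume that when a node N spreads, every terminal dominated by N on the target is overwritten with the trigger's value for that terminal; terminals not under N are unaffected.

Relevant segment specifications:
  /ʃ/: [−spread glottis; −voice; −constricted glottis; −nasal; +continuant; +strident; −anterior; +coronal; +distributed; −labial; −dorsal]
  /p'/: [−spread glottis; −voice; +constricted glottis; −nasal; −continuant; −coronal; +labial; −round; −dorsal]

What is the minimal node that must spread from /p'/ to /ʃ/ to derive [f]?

W-node

Comparing /ʃ/ with its surface form [f], the features that change are [labial], [round], [coronal], [anterior], [distributed], [strident].
In this geometry the lowest node dominating all of them is W-node: every daughter of W-node dominates only a proper subset, so no lower node suffices.
If W-node spreads, every terminal under it takes /p'/'s value, producing [f] as observed.
[constricted glottis], [continuant] stay as in /ʃ/ although /p'/ differs there, so no node dominating them spread; among the remaining candidates W-node is the lowest that derives the output.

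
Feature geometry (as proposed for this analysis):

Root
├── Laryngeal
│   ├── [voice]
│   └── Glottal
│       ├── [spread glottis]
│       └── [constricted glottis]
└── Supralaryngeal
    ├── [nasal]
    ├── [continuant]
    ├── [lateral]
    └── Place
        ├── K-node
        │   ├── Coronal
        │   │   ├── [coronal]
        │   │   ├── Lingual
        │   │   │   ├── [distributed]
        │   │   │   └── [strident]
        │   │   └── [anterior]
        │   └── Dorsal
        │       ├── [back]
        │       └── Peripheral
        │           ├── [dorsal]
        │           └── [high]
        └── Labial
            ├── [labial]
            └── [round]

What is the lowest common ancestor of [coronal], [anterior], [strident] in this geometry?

Coronal

[coronal]: Root / Supralaryngeal / Place / K-node / Coronal / [coronal].
[anterior]: Root / Supralaryngeal / Place / K-node / Coronal / [anterior].
[strident]: Root / Supralaryngeal / Place / K-node / Coronal / Lingual / [strident].
The lowest node appearing on every path is Coronal; each proper daughter of Coronal fails to dominate at least one of the listed features.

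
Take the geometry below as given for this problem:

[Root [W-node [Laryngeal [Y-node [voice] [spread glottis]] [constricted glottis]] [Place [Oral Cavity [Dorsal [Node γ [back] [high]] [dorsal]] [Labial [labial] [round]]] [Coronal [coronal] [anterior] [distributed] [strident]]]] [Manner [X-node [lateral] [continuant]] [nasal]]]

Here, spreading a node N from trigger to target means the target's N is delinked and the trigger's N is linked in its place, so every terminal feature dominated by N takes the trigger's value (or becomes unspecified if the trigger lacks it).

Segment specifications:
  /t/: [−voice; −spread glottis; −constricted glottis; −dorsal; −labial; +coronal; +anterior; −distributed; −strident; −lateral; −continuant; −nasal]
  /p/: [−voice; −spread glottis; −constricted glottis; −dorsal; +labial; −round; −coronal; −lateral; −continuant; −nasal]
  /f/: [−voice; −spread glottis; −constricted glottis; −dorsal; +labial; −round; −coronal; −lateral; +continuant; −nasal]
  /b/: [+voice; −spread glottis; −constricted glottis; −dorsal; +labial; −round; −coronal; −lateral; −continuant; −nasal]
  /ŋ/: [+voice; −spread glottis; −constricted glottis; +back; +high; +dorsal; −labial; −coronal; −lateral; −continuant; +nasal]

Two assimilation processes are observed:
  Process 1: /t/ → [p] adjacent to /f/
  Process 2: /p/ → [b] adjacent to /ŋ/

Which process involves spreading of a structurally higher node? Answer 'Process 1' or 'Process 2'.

In Process 1, [labial], [round], [coronal], [anterior], [distributed], [strident] change, so the minimal spreading node is Place at depth 2.
Process 2 alters [voice]; the lowest dominating node is [voice] (depth 4 from Root).
Place is closer to Root than [voice], so Process 1 spreads the higher node.

Process 1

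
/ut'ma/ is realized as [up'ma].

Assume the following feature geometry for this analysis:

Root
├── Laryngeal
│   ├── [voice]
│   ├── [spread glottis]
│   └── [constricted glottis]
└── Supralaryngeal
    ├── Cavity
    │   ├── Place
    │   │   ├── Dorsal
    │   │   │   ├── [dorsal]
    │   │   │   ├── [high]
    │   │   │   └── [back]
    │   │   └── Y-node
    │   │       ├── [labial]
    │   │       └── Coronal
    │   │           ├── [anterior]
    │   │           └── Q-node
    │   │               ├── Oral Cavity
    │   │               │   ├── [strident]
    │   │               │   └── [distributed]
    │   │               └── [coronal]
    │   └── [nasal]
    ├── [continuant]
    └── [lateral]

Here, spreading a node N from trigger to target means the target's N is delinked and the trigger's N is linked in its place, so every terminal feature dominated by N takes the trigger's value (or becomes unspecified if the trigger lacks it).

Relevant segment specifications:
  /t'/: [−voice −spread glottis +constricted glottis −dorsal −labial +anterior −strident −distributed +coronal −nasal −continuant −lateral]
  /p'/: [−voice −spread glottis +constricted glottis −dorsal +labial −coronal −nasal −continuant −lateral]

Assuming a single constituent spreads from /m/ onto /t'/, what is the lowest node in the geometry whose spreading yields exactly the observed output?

Y-node

/t'/ and [p'] differ in [labial], [coronal], [anterior], [distributed], [strident]; every other specified feature is identical.
Tracing each changed feature up the tree, the paths first meet at Y-node; any lower node misses at least one of them.
Delinking /t'/'s Y-node and associating /m/'s Y-node gives precisely the feature bundle of [p'].
[constricted glottis], [nasal] stay as in /t'/ although /m/ differs there, so no node dominating them spread; among the remaining candidates Y-node is the lowest that derives the output.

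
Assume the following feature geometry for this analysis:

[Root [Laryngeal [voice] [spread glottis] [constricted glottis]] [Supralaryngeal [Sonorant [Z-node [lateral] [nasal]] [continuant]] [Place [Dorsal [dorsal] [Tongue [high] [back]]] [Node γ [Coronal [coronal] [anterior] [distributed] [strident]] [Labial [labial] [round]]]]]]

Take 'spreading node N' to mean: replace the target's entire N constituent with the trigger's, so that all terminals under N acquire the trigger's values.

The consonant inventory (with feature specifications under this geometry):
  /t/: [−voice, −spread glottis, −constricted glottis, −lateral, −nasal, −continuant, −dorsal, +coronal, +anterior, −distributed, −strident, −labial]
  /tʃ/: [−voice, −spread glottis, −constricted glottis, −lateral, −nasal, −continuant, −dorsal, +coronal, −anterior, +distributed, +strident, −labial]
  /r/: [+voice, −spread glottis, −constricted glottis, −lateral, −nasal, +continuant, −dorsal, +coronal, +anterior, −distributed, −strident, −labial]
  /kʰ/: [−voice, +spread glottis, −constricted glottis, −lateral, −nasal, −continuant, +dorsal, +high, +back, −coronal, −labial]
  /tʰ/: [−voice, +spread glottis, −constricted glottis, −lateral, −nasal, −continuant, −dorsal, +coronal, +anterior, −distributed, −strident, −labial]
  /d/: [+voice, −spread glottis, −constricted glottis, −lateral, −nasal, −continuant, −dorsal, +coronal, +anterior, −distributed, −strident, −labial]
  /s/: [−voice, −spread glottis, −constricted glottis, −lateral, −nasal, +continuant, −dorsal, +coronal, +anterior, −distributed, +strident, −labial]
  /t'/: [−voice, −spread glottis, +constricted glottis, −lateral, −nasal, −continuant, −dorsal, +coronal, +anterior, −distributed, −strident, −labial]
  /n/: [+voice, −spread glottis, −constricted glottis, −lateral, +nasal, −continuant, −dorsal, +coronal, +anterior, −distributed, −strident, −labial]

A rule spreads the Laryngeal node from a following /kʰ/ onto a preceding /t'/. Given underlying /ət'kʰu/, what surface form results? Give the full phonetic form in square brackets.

Laryngeal immediately or transitively dominates [voice], [spread glottis], [constricted glottis].
Spreading Laryngeal from /kʰ/ onto /t'/ replaces those values with /kʰ/'s: [−voice], [+spread glottis], [−constricted glottis]. Features outside Laryngeal ([lateral], [nasal], [continuant], …) stay as in /t'/.
The resulting bundle matches /tʰ/ in the inventory; substituting it for /t'/ gives [ətʰkʰu].

[ətʰkʰu]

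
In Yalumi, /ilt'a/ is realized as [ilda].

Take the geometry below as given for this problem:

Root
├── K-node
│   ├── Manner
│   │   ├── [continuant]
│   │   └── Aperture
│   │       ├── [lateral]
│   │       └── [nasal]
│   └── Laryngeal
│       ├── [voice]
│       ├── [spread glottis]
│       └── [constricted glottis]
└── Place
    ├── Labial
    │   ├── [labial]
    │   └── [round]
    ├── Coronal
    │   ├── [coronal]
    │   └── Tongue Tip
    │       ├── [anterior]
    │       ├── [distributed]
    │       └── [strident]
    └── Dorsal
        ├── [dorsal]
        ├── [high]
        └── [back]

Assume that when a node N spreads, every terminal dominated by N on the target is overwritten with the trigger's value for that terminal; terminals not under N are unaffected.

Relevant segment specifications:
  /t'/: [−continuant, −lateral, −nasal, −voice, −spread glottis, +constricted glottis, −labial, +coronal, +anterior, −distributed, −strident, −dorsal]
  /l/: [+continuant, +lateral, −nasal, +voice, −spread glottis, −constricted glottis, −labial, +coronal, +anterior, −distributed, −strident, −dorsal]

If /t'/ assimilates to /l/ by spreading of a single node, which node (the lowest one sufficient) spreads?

The alternation /t'/ → [d] changes [voice], [constricted glottis] and nothing else.
In this geometry the lowest node dominating all of them is Laryngeal: every daughter of Laryngeal dominates only a proper subset, so no lower node suffices.
Delinking /t'/'s Laryngeal and associating /l/'s Laryngeal gives precisely the feature bundle of [d].
[lateral], [continuant] — on which /l/ differs from /t'/ — are unchanged, so neither K-node nor anything higher can have spread; the constituent is no larger than Laryngeal.

Laryngeal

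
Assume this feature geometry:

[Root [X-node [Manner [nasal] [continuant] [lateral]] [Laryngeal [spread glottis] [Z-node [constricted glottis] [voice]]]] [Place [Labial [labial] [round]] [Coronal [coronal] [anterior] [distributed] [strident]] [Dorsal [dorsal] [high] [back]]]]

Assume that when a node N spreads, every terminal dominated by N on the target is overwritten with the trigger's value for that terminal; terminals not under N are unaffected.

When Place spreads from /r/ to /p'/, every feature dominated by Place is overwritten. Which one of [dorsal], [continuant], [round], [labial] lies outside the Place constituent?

Place dominates exactly [labial], [round], [coronal], [anterior], [distributed], [strident], [dorsal], [high], [back].
[round], [labial], [dorsal] all lie under Place, so they are overwritten when Place spreads.
[continuant] attaches under Manner, not under Place, so /p'/ retains its own value for [continuant].

[continuant]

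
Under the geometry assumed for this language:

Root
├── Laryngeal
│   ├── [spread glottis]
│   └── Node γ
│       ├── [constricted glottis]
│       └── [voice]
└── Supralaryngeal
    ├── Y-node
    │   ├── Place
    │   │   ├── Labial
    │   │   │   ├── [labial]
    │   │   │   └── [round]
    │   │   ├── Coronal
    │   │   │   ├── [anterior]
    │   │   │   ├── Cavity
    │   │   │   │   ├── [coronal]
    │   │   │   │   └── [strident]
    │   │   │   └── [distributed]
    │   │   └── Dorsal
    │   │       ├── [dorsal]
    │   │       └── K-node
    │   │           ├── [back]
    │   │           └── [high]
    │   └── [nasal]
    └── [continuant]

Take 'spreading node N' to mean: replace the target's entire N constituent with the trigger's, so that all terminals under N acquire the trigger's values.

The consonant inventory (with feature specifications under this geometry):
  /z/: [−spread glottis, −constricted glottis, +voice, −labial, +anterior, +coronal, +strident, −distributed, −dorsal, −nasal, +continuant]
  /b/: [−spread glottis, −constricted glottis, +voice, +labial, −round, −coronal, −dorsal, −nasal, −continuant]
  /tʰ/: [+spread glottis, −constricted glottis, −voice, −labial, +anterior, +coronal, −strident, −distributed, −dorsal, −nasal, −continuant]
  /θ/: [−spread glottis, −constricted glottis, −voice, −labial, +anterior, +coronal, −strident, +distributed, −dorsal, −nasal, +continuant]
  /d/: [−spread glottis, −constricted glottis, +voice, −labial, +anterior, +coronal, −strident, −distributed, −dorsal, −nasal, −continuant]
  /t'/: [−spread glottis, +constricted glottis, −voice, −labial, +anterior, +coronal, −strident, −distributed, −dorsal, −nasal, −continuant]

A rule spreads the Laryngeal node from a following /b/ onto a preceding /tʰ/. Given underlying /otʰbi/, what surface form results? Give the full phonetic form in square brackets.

[odbi]

Laryngeal immediately or transitively dominates [spread glottis], [constricted glottis], [voice].
Spreading Laryngeal from /b/ onto /tʰ/ replaces those values with /b/'s: [−spread glottis], [−constricted glottis], [+voice]. Features outside Laryngeal ([labial], [anterior], [coronal], …) stay as in /tʰ/.
This feature bundle is that of [d], so /otʰbi/ surfaces as [odbi].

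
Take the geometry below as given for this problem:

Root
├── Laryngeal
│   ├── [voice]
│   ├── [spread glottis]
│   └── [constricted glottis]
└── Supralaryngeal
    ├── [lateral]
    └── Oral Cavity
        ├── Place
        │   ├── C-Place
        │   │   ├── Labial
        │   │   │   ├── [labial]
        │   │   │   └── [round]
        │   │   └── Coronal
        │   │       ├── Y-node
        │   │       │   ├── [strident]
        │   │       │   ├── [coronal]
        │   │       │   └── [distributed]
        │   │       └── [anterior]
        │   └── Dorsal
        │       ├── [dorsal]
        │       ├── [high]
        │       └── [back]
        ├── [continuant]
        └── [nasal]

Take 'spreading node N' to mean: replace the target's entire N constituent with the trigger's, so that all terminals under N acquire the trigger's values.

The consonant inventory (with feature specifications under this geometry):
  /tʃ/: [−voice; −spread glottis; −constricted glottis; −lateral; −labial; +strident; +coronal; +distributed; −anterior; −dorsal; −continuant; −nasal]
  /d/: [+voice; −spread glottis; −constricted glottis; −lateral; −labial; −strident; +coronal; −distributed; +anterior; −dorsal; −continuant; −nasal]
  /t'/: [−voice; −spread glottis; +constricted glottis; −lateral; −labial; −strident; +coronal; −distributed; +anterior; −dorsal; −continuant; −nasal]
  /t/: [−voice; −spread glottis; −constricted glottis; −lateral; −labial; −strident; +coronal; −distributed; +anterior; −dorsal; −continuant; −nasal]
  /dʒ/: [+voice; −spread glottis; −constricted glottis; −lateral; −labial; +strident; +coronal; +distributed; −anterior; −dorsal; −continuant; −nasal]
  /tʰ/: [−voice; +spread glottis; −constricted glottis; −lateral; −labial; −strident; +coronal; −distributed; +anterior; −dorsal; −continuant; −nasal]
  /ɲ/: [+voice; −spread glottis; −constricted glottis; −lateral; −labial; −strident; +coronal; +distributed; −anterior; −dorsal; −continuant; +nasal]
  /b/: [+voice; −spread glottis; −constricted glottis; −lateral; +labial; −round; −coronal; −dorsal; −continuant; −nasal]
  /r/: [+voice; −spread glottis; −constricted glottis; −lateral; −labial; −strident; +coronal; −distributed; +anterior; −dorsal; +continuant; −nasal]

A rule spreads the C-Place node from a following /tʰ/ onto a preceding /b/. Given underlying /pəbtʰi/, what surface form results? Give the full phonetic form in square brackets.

The C-Place node dominates the terminals [labial], [round], [strident], [coronal], [distributed], [anterior].
The target acquires /tʰ/'s values for everything under C-Place — [−labial], [−strident], [+coronal], [−distributed], [+anterior] — while keeping its own [voice], [spread glottis], [constricted glottis], ….
This feature bundle is that of [d], so /pəbtʰi/ surfaces as [pədtʰi].

[pədtʰi]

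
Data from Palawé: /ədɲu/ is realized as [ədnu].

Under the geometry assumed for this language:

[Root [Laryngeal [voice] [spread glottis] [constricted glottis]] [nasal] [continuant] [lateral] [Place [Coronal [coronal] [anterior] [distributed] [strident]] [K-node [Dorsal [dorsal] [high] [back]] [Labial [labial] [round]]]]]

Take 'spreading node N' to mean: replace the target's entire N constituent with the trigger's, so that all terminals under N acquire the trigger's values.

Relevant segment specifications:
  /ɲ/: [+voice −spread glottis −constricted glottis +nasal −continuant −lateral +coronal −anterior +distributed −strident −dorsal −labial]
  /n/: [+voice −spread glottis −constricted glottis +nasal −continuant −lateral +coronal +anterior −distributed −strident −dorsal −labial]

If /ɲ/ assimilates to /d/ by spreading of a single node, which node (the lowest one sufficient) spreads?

/ɲ/ and [n] differ in [anterior], [distributed]; every other specified feature is identical.
The smallest constituent containing every changed terminal is Coronal — each of its daughters lacks at least one of the affected features.
If Coronal spreads, every terminal under it takes /d/'s value, producing [n] as observed.
[nasal], a feature on which the two segments disagree outside Coronal, is unchanged — nothing dominating it spread, and Coronal is the minimal sufficient constituent.

Coronal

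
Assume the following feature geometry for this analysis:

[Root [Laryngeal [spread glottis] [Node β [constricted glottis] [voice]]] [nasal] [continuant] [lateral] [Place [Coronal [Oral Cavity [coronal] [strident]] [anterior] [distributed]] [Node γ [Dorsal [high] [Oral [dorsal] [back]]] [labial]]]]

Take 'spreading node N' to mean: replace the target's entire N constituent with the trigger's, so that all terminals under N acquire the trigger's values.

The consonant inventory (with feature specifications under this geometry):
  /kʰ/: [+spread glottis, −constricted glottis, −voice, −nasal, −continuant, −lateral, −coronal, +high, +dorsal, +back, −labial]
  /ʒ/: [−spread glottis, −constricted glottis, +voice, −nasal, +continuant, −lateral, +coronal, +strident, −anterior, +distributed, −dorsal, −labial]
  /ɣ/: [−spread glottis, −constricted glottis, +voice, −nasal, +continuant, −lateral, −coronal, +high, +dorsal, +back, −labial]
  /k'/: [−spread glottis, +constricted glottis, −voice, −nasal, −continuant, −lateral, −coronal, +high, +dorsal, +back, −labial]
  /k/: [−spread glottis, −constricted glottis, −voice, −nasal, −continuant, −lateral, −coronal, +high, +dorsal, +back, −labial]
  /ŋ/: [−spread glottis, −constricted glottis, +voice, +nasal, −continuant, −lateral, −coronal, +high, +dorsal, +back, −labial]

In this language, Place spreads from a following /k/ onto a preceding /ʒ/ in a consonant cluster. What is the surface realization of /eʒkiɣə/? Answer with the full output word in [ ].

The Place node dominates the terminals [coronal], [strident], [anterior], [distributed], [high], [dorsal], [back], [labial].
Spreading Place from /k/ onto /ʒ/ replaces those values with /k/'s: [−coronal], [+high], [+dorsal], [+back], [−labial]. Features outside Place ([spread glottis], [constricted glottis], [voice], …) stay as in /ʒ/.
This feature bundle is that of [ɣ], so /eʒkiɣə/ surfaces as [eɣkiɣə].

[eɣkiɣə]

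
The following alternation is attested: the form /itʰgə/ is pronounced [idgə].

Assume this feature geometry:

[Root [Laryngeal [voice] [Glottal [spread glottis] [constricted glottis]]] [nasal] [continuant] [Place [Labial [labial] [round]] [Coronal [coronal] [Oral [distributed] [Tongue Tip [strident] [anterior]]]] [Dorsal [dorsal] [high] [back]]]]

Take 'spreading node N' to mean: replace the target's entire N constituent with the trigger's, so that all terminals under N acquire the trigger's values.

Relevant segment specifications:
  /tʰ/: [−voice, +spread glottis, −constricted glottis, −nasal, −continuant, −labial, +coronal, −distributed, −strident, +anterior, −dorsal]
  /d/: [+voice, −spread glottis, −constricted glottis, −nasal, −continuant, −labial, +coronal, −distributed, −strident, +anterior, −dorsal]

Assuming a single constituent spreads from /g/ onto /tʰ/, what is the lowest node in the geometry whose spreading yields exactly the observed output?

Laryngeal

The alternation /tʰ/ → [d] changes [voice], [spread glottis] and nothing else.
These terminals are all dominated by Laryngeal, and no proper subconstituent of Laryngeal covers them all; Laryngeal is their lowest common ancestor.
Spreading Laryngeal from /g/ overwrites each of those terminals with /g/'s values, yielding exactly [d].
Had Root spread, [dorsal], [coronal] would have taken /g/'s values; they stay as in /tʰ/, confirming the spreading constituent is exactly Laryngeal.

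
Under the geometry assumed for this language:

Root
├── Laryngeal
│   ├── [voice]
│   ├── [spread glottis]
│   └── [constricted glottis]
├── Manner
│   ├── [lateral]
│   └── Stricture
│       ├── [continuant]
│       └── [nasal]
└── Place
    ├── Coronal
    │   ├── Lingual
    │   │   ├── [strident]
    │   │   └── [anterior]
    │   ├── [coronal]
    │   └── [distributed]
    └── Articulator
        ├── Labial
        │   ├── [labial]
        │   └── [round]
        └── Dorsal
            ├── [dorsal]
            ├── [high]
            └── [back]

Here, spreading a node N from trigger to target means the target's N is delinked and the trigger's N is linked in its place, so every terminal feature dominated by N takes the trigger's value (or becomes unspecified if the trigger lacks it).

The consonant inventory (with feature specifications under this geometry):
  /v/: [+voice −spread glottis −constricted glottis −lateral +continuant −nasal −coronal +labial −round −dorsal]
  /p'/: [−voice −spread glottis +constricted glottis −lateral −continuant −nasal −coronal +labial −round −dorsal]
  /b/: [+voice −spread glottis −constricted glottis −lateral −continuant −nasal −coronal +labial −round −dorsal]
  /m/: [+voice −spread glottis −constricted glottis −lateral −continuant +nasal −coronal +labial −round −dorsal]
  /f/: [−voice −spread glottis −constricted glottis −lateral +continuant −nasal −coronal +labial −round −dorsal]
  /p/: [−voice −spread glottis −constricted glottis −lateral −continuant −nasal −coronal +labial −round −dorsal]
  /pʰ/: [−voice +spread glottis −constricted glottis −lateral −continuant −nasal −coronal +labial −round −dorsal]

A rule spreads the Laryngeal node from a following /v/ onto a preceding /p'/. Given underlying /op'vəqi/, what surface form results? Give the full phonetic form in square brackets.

Laryngeal immediately or transitively dominates [voice], [spread glottis], [constricted glottis].
The target acquires /v/'s values for everything under Laryngeal — [+voice], [−spread glottis], [−constricted glottis] — while keeping its own [lateral], [continuant], [nasal], ….
Among the inventory, only /b/ has exactly this specification, giving the surface form [obvəqi].

[obvəqi]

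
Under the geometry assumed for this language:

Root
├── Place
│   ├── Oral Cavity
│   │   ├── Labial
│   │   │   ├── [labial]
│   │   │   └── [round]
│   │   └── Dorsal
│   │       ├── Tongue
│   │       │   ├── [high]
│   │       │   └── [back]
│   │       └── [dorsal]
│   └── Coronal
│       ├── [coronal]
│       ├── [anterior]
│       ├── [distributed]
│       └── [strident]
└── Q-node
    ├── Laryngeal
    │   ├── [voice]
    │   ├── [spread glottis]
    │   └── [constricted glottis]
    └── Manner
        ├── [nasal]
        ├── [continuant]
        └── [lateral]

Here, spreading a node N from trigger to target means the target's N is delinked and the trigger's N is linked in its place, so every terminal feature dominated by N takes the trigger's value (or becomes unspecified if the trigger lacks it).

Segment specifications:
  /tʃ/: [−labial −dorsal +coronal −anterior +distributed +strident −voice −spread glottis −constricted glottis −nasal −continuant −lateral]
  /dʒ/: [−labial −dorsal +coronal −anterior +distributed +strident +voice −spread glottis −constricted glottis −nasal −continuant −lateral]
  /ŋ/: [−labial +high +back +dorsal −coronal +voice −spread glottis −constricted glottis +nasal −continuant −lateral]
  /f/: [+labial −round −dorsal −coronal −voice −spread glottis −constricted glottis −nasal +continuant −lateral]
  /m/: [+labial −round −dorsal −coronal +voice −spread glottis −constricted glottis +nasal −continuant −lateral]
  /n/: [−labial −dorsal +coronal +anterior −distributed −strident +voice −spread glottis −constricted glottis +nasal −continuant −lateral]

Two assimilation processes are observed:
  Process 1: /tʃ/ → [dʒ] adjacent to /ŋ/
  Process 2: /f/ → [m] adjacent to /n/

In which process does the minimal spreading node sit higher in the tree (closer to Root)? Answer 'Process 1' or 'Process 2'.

Process 1: the feature that changes is [voice]; the minimal node is [voice] (depth 3).
Process 2: the features that change are [voice], [nasal], [continuant]; the minimal node is Q-node (depth 1).
Q-node (depth 1) sits above [voice] (depth 3), making Process 2 the one with the higher spreading node.

Process 2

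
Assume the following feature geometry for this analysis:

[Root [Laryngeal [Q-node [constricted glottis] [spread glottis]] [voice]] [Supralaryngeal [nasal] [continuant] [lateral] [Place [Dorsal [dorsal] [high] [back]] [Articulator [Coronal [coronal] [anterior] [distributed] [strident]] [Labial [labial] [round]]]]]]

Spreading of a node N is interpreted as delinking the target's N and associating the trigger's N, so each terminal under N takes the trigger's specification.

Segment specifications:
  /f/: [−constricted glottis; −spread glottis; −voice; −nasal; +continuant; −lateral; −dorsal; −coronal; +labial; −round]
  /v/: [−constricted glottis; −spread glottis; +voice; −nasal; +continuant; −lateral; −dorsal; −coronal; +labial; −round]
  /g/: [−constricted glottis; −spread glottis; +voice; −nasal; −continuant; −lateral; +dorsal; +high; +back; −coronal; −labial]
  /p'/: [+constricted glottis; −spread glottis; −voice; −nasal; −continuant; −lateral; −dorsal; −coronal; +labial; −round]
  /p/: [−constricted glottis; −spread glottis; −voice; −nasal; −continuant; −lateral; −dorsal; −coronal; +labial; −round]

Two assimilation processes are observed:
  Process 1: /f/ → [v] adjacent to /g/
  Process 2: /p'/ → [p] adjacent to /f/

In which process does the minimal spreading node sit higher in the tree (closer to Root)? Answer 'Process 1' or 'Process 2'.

Process 1

Process 1: the feature that changes is [voice]; the minimal node is [voice] (depth 2).
Process 2 alters [constricted glottis]; the lowest dominating node is [constricted glottis] (depth 3 from Root).
Depth 2 < depth 3; Process 1 involves the structurally higher constituent [voice].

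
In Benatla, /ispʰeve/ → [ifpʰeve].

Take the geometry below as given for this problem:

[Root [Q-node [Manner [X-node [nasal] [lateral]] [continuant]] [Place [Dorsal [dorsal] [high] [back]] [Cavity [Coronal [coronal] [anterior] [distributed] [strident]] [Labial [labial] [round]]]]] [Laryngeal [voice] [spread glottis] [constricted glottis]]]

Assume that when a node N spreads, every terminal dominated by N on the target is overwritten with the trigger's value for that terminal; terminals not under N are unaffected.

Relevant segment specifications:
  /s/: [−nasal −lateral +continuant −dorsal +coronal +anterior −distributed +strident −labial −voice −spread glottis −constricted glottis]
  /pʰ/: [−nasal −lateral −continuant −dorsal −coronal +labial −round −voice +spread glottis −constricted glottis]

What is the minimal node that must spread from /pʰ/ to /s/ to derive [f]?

Cavity

Comparing /s/ with its surface form [f], the features that change are [labial], [round], [coronal], [anterior], [distributed], [strident].
The smallest constituent containing every changed terminal is Cavity — each of its daughters lacks at least one of the affected features.
If Cavity spreads, every terminal under it takes /pʰ/'s value, producing [f] as observed.
Features on which the two segments disagree outside Cavity, such as [continuant], [spread glottis], are unchanged — nothing dominating them spread, and Cavity is the minimal sufficient constituent.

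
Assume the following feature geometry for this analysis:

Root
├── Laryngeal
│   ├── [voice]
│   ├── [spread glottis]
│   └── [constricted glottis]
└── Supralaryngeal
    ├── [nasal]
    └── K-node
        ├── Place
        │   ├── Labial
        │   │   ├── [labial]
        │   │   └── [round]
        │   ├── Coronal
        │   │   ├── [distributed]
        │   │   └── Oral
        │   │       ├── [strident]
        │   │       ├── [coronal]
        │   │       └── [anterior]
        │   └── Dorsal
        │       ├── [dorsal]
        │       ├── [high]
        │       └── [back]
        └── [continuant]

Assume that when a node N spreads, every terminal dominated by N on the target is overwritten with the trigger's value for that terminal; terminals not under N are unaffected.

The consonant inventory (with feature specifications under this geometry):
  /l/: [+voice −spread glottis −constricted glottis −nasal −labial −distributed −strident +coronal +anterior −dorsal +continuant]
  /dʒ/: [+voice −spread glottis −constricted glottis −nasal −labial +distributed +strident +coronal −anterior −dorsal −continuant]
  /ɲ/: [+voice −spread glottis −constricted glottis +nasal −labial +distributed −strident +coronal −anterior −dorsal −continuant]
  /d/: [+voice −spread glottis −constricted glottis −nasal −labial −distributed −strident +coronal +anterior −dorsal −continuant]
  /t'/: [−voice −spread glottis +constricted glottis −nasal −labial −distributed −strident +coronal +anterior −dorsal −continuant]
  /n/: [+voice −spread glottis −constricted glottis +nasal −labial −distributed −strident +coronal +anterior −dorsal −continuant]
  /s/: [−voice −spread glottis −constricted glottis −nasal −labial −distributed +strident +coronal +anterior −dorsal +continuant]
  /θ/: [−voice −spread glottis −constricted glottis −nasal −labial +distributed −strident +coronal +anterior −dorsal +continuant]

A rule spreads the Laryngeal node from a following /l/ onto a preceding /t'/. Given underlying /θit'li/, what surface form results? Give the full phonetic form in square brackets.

[θidli]

The Laryngeal node dominates the terminals [voice], [spread glottis], [constricted glottis].
After delinking /t'/'s Laryngeal and linking /l/'s, the affected terminals become [+voice], [−spread glottis], [−constricted glottis]; [nasal], [labial], [distributed], … (outside Laryngeal) are retained from /t'/.
Among the inventory, only /d/ has exactly this specification, giving the surface form [θidli].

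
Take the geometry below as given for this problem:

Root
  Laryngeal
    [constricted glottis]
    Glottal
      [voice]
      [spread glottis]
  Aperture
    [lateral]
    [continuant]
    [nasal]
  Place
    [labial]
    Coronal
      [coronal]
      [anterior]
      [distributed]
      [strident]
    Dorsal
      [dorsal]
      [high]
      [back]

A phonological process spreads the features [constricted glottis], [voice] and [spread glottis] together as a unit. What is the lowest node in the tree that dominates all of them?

Laryngeal

[constricted glottis]: Root ▹ Laryngeal ▹ [constricted glottis].
[voice]: Root ▹ Laryngeal ▹ Glottal ▹ [voice].
[spread glottis]: Root ▹ Laryngeal ▹ Glottal ▹ [spread glottis].
These paths first converge at Laryngeal; no daughter of Laryngeal dominates all 3 features, so Laryngeal is the minimal constituent.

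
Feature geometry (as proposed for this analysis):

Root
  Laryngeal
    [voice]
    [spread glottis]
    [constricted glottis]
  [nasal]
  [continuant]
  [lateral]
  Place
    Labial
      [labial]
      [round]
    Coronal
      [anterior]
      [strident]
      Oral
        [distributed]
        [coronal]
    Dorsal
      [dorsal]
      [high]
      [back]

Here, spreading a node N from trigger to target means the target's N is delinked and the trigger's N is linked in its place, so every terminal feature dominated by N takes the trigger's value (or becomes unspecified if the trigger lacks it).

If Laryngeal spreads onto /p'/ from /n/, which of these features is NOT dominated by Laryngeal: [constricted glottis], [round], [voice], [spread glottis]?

The terminals dominated by Laryngeal are [voice], [spread glottis], [constricted glottis].
Of the listed options, [constricted glottis], [spread glottis], [voice] are among these and would be overwritten by spreading Laryngeal.
[round] attaches under Labial, not under Laryngeal, so /p'/ retains its own value for [round].

[round]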